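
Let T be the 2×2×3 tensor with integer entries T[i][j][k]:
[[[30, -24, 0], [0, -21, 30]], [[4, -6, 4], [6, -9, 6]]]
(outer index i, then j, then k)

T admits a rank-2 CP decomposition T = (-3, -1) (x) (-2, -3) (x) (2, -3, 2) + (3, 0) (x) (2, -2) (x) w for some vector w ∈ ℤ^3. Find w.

w = (3, -1, -2)

Subtract the known terms from T to get the rank-1 residual R = (3, 0) (x) (2, -2) (x) w, so R[i,j,k] = a[i]·b[j]·w[k]. Pick indices with nonzero a[0]·b[0] = (3)·(2) = 6. Only the fibre through (0,0,·) is needed: R[0,0,:] = T[0,0,:] − Σₗ aₗ[0]bₗ[0]cₗ = [30, -24, 0] − (-3)·(-2)·(2, -3, 2) = [18, -6, -12]. Then w[k] = R[0,0,k] / 6 for each k, giving w = [18, -6, -12] / 6 = (3, -1, -2).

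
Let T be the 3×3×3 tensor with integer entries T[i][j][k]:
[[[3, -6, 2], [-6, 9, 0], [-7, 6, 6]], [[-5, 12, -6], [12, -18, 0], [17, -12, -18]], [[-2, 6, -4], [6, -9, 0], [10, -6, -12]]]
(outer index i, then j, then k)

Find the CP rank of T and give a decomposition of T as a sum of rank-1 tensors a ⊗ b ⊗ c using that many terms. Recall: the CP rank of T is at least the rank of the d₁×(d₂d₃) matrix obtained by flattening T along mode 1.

rank(T) = 2

Lower bound: the mode-3 unfolding of T (rows indexed by k, columns by (i,j) = (0,0), (0,1), (0,2), (1,0), (1,1), (1,2), (2,0), (2,1), (2,2)) is [[3, -6, -7, -5, 12, 17, -2, 6, 10], [-6, 9, 6, 12, -18, -12, 6, -9, -6], [2, 0, 6, -6, 0, -18, -4, 0, -12]].
There the 2×2 minor on rows k ∈ {0, 1}, columns (i,j) ∈ {(0,0), (0,1)} is det [[3, -6], [-6, 9]] = -9 ≠ 0, so this unfolding has rank ≥ 2; CP rank is at least every unfolding rank, so rank(T) ≥ 2. (This is only a lower bound: in general the CP rank may exceed every unfolding rank, so we still need to exhibit 2 rank-1 terms summing to T.)
Upper bound — finding two terms. Write S_k = T[:,:,k] for the frontal slices: S₀ = [[3, -6, -7], [-5, 12, 17], [-2, 6, 10]], S₁ = [[-6, 9, 6], [12, -18, -12], [6, -9, -6]], S₂ = [[2, 0, 6], [-6, 0, -18], [-4, 0, -12]].
If T = a₁ ⊗ b₁ ⊗ c₁ + a₂ ⊗ b₂ ⊗ c₂ then each S_k = c₁[k]·a₁b₁ᵀ + c₂[k]·a₂b₂ᵀ. S₀ and S₁ are linearly independent, so a₁b₁ᵀ and a₂b₂ᵀ must span the same plane of matrices: they are the rank-1 matrices of the form x·S₀ + y·S₁.
The 2×2 minor of x·S₀ + y·S₁ on rows {0,1}, columns {0,1} is 6·x² − 9·xy = 3·(2·x − 3·y)(x), vanishing at (x:y) = (3:2) and (0:1).
M₁ = 3·S₀ + 2·S₁ = [[-3, 0, -9], [9, 0, 27], [6, 0, 18]] = (-3)·(1, -3, -2)(1, 0, 3)ᵀ and M₂ = S₁ = [[-6, 9, 6], [12, -18, -12], [6, -9, -6]] = (-3)·(1, -2, -1)(2, -3, -2)ᵀ, so take a₁ = (1, -3, -2), b₁ = (1, 0, 3), a₂ = (1, -2, -1), b₂ = (2, -3, -2).
Each slice is an integer combination of E₁ = a₁b₁ᵀ and E₂ = a₂b₂ᵀ: S₀ = −E₁ + 2·E₂, S₁ = −3·E₂, S₂ = 2·E₁; reading off coefficients, c₁ = (-1, 0, 2) and c₂ = (2, -3, 0).
Hence T = (1, -3, -2) ⊗ (1, 0, 3) ⊗ (-1, 0, 2) + (1, -2, -1) ⊗ (2, -3, -2) ⊗ (2, -3, 0), so rank(T) ≤ 2.
These bounds meet, so rank(T) = 2.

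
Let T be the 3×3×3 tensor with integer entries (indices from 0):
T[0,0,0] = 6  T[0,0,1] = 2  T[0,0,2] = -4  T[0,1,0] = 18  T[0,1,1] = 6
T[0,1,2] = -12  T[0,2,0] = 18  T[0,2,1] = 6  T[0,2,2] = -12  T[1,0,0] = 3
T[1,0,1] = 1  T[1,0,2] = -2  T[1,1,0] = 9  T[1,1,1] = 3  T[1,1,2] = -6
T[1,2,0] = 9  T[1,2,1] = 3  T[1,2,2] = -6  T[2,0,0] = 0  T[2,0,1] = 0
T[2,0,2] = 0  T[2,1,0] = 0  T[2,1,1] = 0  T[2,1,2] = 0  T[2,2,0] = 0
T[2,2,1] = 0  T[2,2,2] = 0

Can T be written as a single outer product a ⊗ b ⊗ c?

The mode-1 fibre T[:,0,0] = [6, 3, 0] gives a = (2, 1, 0) (primitive direction); the mode-2 fibre T[0,:,0] = [6, 18, 18] gives b = (1, 3, 3); then c[k] = T[0,0,k] / (a[0]·b[0]) = [6, 2, -4] / 2 = (3, 1, -2).
Expanding (2, 1, 0) ⊗ (1, 3, 3) ⊗ (3, 1, -2) reproduces all 27 entries of T, so T = (2, 1, 0) ⊗ (1, 3, 3) ⊗ (3, 1, -2) and rank(T) ≤ 1.
Equivalently every frontal slice T[:,:,k] is c[k] times the rank-1 matrix (2, 1, 0) ⊗ (1, 3, 3). So T has rank 1 (it is nonzero).

Yes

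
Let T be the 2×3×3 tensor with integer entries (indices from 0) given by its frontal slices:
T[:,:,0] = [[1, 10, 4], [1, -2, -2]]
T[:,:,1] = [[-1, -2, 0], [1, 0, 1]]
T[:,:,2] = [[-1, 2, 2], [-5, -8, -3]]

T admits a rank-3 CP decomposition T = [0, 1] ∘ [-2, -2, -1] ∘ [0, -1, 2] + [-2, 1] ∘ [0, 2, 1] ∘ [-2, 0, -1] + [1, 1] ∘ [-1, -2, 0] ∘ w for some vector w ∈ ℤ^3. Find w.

Subtract the known terms from T to get the rank-1 residual R = [1, 1] ∘ [-1, -2, 0] ∘ w, so R[i,j,k] = a[i]·b[j]·w[k]. Pick indices with nonzero a[0]·b[0] = (1)·(-1) = -1. Only the fibre through (0,0,·) is needed: R[0,0,:] = T[0,0,:] − Σₗ aₗ[0]bₗ[0]cₗ = [1, -1, -1] − (0)·(-2)·[0, -1, 2] − (-2)·(0)·[-2, 0, -1] = [1, -1, -1]. Then w[k] = R[0,0,k] / -1 for each k, giving w = [1, -1, -1] / -1 = [-1, 1, 1].

w = [-1, 1, 1]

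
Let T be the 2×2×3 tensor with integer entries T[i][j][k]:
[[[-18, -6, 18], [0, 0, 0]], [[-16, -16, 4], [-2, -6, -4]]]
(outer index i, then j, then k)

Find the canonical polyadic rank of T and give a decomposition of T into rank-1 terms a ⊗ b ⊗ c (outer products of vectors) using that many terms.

Lower bound: the mode-3 unfolding of T (rows indexed by k, columns by (i,j) = (0,0), (0,1), (1,0), (1,1)) is [[-18, 0, -16, -2], [-6, 0, -16, -6], [18, 0, 4, -4]].
There the 2×2 minor on rows k ∈ {0, 1}, columns (i,j) ∈ {(0,0), (1,0)} is det [[-18, -16], [-6, -16]] = 192 ≠ 0, so this unfolding has rank ≥ 2; CP rank is at least every unfolding rank, so rank(T) ≥ 2. (Unfolding ranks only ever bound the CP rank from below — rank(T) can be strictly larger than all of them — so the matching upper bound has to come from an explicit 2-term decomposition.)
Upper bound — finding two terms. Write S_k = T[:,:,k] for the frontal slices: S₀ = [[-18, 0], [-16, -2]], S₁ = [[-6, 0], [-16, -6]], S₂ = [[18, 0], [4, -4]].
If T = a₁ ⊗ b₁ ⊗ c₁ + a₂ ⊗ b₂ ⊗ c₂ then each S_k = c₁[k]·a₁b₁ᵀ + c₂[k]·a₂b₂ᵀ. S₀ and S₁ are linearly independent, so a₁b₁ᵀ and a₂b₂ᵀ must span the same plane of matrices: they are the rank-1 matrices of the form x·S₀ + y·S₁.
det(x·S₀ + y·S₁) is 36·x² + 120·xy + 36·y² = 12·(x + 3·y)(3·x + y), vanishing at (x:y) = (3:-1) and (1:-3).
M₁ = 3·S₀ − S₁ = [[-48, 0], [-32, 0]] = (-16)·[3, 2][1, 0]ᵀ and M₂ = S₀ − 3·S₁ = [[0, 0], [32, 16]] = 16·[0, 1][2, 1]ᵀ, so take a₁ = [3, 2], b₁ = [1, 0], a₂ = [0, 1], b₂ = [2, 1].
Each slice is an integer combination of E₁ = a₁b₁ᵀ and E₂ = a₂b₂ᵀ: S₀ = −6·E₁ − 2·E₂, S₁ = −2·E₁ − 6·E₂, S₂ = 6·E₁ − 4·E₂; reading off coefficients, c₁ = [-6, -2, 6] and c₂ = [-2, -6, -4].
Hence T = [3, 2] ⊗ [1, 0] ⊗ [-6, -2, 6] + [0, 1] ⊗ [2, 1] ⊗ [-2, -6, -4], so rank(T) ≤ 2.
These bounds meet, so rank(T) = 2.

rank(T) = 2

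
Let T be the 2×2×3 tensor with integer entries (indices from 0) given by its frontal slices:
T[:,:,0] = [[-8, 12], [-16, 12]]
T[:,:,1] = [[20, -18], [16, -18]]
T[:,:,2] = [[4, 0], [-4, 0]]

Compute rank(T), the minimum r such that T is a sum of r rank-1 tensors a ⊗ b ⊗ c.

Lower bound: the mode-3 unfolding of T (rows indexed by k, columns by (i,j) = (0,0), (0,1), (1,0), (1,1)) is [[-8, 12, -16, 12], [20, -18, 16, -18], [4, 0, -4, 0]].
There the 2×2 minor on rows k ∈ {0, 1}, columns (i,j) ∈ {(0,0), (0,1)} is det [[-8, 12], [20, -18]] = -96 ≠ 0, so this unfolding has rank ≥ 2; CP rank is at least every unfolding rank, so rank(T) ≥ 2. (Unfolding ranks only ever bound the CP rank from below — rank(T) can be strictly larger than all of them — so the matching upper bound has to come from an explicit 2-term decomposition.)
Upper bound — finding two terms. Write S_k = T[:,:,k] for the frontal slices: S₀ = [[-8, 12], [-16, 12]], S₁ = [[20, -18], [16, -18]], S₂ = [[4, 0], [-4, 0]].
If T = a₁ ⊗ b₁ ⊗ c₁ + a₂ ⊗ b₂ ⊗ c₂ then each S_k = c₁[k]·a₁b₁ᵀ + c₂[k]·a₂b₂ᵀ. S₀ and S₁ are linearly independent, so a₁b₁ᵀ and a₂b₂ᵀ must span the same plane of matrices: they are the rank-1 matrices of the form x·S₀ + y·S₁.
det(x·S₀ + y·S₁) is 96·x² − 96·xy − 72·y² = 24·(2·x − 3·y)(2·x + y), vanishing at (x:y) = (3:2) and (1:-2).
M₁ = 3·S₀ + 2·S₁ = [[16, 0], [-16, 0]] = 16·[1, -1][1, 0]ᵀ and M₂ = S₀ − 2·S₁ = [[-48, 48], [-48, 48]] = (-48)·[1, 1][1, -1]ᵀ, so take a₁ = [1, -1], b₁ = [1, 0], a₂ = [1, 1], b₂ = [1, -1].
Each slice is an integer combination of E₁ = a₁b₁ᵀ and E₂ = a₂b₂ᵀ: S₀ = 4·E₁ − 12·E₂, S₁ = 2·E₁ + 18·E₂, S₂ = 4·E₁; reading off coefficients, c₁ = [4, 2, 4] and c₂ = [-12, 18, 0].
Hence T = [1, -1] ⊗ [1, 0] ⊗ [4, 2, 4] + [1, 1] ⊗ [1, -1] ⊗ [-12, 18, 0], so rank(T) ≤ 2.
These bounds meet, so rank(T) = 2.

2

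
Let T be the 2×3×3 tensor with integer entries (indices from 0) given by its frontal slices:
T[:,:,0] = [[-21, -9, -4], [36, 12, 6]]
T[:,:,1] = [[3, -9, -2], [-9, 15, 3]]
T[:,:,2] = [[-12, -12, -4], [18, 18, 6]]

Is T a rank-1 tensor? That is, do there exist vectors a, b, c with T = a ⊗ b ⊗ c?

The mode-3 unfolding of T (rows indexed by k, columns by (i,j) = (0,0), (0,1), (0,2), (1,0), (1,1), (1,2)) is [[-21, -9, -4, 36, 12, 6], [3, -9, -2, -9, 15, 3], [-12, -12, -4, 18, 18, 6]].
There the 2×2 minor on rows k ∈ {0, 1}, columns (i,j) ∈ {(0,0), (0,1)} is det [[-21, -9], [3, -9]] = 216 ≠ 0, so this unfolding has rank ≥ 2; CP rank is at least every unfolding rank, so rank(T) ≥ 2.
In particular rank(T) ≥ 2 > 1, so T is not rank-1.

No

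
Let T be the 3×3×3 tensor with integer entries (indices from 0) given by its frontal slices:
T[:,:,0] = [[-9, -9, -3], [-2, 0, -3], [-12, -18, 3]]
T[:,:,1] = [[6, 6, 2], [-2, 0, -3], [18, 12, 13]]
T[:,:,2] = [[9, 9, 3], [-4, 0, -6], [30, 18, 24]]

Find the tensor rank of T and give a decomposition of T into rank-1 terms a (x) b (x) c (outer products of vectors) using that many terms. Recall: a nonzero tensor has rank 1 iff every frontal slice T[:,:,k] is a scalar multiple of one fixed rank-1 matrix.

Lower bound: the mode-1 unfolding of T (rows indexed by i, columns by (j,k) = (0,0), (0,1), (0,2), (1,0), (1,1), (1,2), (2,0), (2,1), (2,2)) is [[-9, 6, 9, -9, 6, 9, -3, 2, 3], [-2, -2, -4, 0, 0, 0, -3, -3, -6], [-12, 18, 30, -18, 12, 18, 3, 13, 24]].
There the 2×2 minor on rows i ∈ {0, 1}, columns (j,k) ∈ {(0,0), (0,1)} is det [[-9, 6], [-2, -2]] = 30 ≠ 0, so this unfolding has rank ≥ 2; CP rank is at least every unfolding rank, so rank(T) ≥ 2. (Unfolding ranks only ever bound the CP rank from below — rank(T) can be strictly larger than all of them — so the matching upper bound has to come from an explicit 2-term decomposition.)
Upper bound — finding two terms. Write S_k = T[:,:,k] for the frontal slices: S₀ = [[-9, -9, -3], [-2, 0, -3], [-12, -18, 3]], S₁ = [[6, 6, 2], [-2, 0, -3], [18, 12, 13]], S₂ = [[9, 9, 3], [-4, 0, -6], [30, 18, 24]].
If T = a₁ (x) b₁ (x) c₁ + a₂ (x) b₂ (x) c₂ then each S_k = c₁[k]·a₁b₁ᵀ + c₂[k]·a₂b₂ᵀ. S₀ and S₁ are linearly independent, so a₁b₁ᵀ and a₂b₂ᵀ must span the same plane of matrices: they are the rank-1 matrices of the form x·S₀ + y·S₁.
The 2×2 minor of x·S₀ + y·S₁ on rows {0,1}, columns {0,1} is −18·x² − 6·xy + 12·y² = (-6)·(3·x − 2·y)(x + y), vanishing at (x:y) = (2:3) and (1:-1).
M₁ = 2·S₀ + 3·S₁ = [[0, 0, 0], [-10, 0, -15], [30, 0, 45]] = (-5)·[0, 1, -3][2, 0, 3]ᵀ and M₂ = S₀ − S₁ = [[-15, -15, -5], [0, 0, 0], [-30, -30, -10]] = (-5)·[1, 0, 2][3, 3, 1]ᵀ, so take a₁ = [0, 1, -3], b₁ = [2, 0, 3], a₂ = [1, 0, 2], b₂ = [3, 3, 1].
Each slice is an integer combination of E₁ = a₁b₁ᵀ and E₂ = a₂b₂ᵀ: S₀ = −E₁ − 3·E₂, S₁ = −E₁ + 2·E₂, S₂ = −2·E₁ + 3·E₂; reading off coefficients, c₁ = [-1, -1, -2] and c₂ = [-3, 2, 3].
Hence T = [0, 1, -3] (x) [2, 0, 3] (x) [-1, -1, -2] + [1, 0, 2] (x) [3, 3, 1] (x) [-3, 2, 3], so rank(T) ≤ 2.
These bounds meet, so rank(T) = 2.
Check entry T[1,0,0] = -2: (1)·(2)·(-1) + (0)·(3)·(-3) = -2.

rank(T) = 2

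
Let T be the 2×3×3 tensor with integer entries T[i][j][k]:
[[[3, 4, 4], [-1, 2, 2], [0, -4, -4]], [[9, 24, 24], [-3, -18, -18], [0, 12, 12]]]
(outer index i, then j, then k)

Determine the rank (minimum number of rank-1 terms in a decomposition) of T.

Lower bound: in the mode-3 unfolding of T (rows indexed by k, columns by (i,j)) the 2×2 minor on rows k ∈ {0, 1}, columns (i,j) ∈ {(0,0), (0,1)} is det [[3, -1], [4, 2]] = 10 ≠ 0, so that unfolding has rank ≥ 2 and hence rank(T) ≥ 2 (CP rank is at least every unfolding rank, though it can be larger).
Upper bound: with S_k = T[:,:,k], the two rank-1 terms a₁b₁ᵀ, a₂b₂ᵀ are the rank-1 members of the pencil x·S₀ + y·S₁.
The 2×2 minor of x·S₀ + y·S₁ on rows {0,1}, columns {0,1} is −60·xy − 120·y² = (-60)·(x + 2·y)(y), vanishing at (x:y) = (2:-1) and (1:0).
M₁ = 2·S₀ − S₁ = [[2, -4, 4], [-6, 12, -12]] = 2·(1, -3)(1, -2, 2)ᵀ and M₂ = S₀ = [[3, -1, 0], [9, -3, 0]] = (1, 3)(3, -1, 0)ᵀ, so take a₁ = (1, -3), b₁ = (1, -2, 2), a₂ = (1, 3), b₂ = (3, -1, 0).
Each slice is an integer combination of E₁ = a₁b₁ᵀ and E₂ = a₂b₂ᵀ: S₀ = E₂, S₁ = −2·E₁ + 2·E₂, S₂ = −2·E₁ + 2·E₂; reading off coefficients, c₁ = (0, -2, -2) and c₂ = (1, 2, 2).
Hence T = (1, -3) (x) (1, -2, 2) (x) (0, -2, -2) + (1, 3) (x) (3, -1, 0) (x) (1, 2, 2), so rank(T) ≤ 2.
These bounds meet, so rank(T) = 2.

2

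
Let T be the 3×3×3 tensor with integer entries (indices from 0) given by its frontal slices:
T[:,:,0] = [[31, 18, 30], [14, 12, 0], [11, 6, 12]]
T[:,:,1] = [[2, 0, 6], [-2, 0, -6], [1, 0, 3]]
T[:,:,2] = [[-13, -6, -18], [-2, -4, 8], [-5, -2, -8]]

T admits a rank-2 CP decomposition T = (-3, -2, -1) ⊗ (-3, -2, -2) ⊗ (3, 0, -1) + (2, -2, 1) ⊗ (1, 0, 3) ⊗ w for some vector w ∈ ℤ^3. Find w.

Subtract the known terms from T to get the rank-1 residual R = (2, -2, 1) ⊗ (1, 0, 3) ⊗ w, so R[i,j,k] = a[i]·b[j]·w[k]. Pick indices with nonzero a[0]·b[0] = (2)·(1) = 2. Only the fibre through (0,0,·) is needed: R[0,0,:] = T[0,0,:] − Σₗ aₗ[0]bₗ[0]cₗ = [31, 2, -13] − (-3)·(-3)·(3, 0, -1) = [4, 2, -4]. Then w[k] = R[0,0,k] / 2 for each k, giving w = [4, 2, -4] / 2 = (2, 1, -2).

w = (2, 1, -2)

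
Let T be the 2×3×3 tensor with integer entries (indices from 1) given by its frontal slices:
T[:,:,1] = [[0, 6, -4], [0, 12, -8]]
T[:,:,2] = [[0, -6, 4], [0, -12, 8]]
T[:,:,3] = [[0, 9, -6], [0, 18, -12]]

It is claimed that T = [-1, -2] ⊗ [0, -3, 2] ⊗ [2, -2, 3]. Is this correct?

Reconstruct entrywise from the claimed factors. For example, T[2,2,1] = 12 and Σₗ aₗ[2]bₗ[2]cₗ[1] = (-2)·(-3)·(2) = 12; checking all 18 entries, every one matches. The claim holds.

Yes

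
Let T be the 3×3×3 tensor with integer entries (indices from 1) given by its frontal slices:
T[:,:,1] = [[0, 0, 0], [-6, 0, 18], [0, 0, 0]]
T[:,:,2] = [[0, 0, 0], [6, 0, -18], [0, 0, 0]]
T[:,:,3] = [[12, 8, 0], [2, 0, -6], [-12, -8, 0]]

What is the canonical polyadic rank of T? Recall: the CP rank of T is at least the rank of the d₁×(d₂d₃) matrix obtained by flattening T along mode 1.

2

Lower bound: in the mode-2 unfolding of T (rows indexed by j, columns by (i,k)) the 2×2 minor on rows j ∈ {1, 2}, columns (i,k) ∈ {(1,3), (2,1)} is det [[12, -6], [8, 0]] = 48 ≠ 0, so that unfolding has rank ≥ 2 and hence rank(T) ≥ 2 (CP rank is at least every unfolding rank, though it can be larger).
Upper bound: with S_k = T[:,:,k], the two rank-1 terms a₁b₁ᵀ, a₂b₂ᵀ are the rank-1 members of the pencil x·S₁ + y·S₃.
The 2×2 minor of x·S₁ + y·S₃ on rows {1,2}, columns {1,2} is 48·xy − 16·y² = 16·(3·x − y)(y), vanishing at (x:y) = (1:3) and (1:0).
M₁ = S₁ + 3·S₃ = [[36, 24, 0], [0, 0, 0], [-36, -24, 0]] = 12·(1, 0, -1)(3, 2, 0)ᵀ and M₂ = S₁ = [[0, 0, 0], [-6, 0, 18], [0, 0, 0]] = (-6)·(0, 1, 0)(1, 0, -3)ᵀ, so take a₁ = (1, 0, -1), b₁ = (3, 2, 0), a₂ = (0, 1, 0), b₂ = (1, 0, -3).
Each slice is an integer combination of E₁ = a₁b₁ᵀ and E₂ = a₂b₂ᵀ: S₁ = −6·E₂, S₂ = 6·E₂, S₃ = 4·E₁ + 2·E₂; reading off coefficients, c₁ = (0, 0, 4) and c₂ = (-6, 6, 2).
Hence T = (1, 0, -1) ⊗ (3, 2, 0) ⊗ (0, 0, 4) + (0, 1, 0) ⊗ (1, 0, -3) ⊗ (-6, 6, 2), so rank(T) ≤ 2.
These bounds meet, so rank(T) = 2.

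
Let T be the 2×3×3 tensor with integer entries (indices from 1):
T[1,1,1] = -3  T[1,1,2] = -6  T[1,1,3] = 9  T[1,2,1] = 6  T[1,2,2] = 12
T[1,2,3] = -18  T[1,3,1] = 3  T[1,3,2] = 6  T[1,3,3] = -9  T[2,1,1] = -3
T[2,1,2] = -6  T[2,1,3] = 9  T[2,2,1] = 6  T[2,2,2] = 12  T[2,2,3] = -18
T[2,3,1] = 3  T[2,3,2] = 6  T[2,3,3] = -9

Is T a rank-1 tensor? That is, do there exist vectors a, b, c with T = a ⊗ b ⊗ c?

Yes

If T = a ⊗ b ⊗ c then every fibre of T is a multiple of the corresponding factor, so read the factors off the fibres through the nonzero entry T[1,1,1] = -3.
The mode-1 fibre T[:,1,1] = [-3, -3] gives a = [1, 1] (primitive direction); the mode-2 fibre T[1,:,1] = [-3, 6, 3] gives b = [1, -2, -1]; then c[k] = T[1,1,k] / (a[1]·b[1]) = [-3, -6, 9] / 1 = [-3, -6, 9].
Expanding [1, 1] ⊗ [1, -2, -1] ⊗ [-3, -6, 9] reproduces all 18 entries of T, so T = [1, 1] ⊗ [1, -2, -1] ⊗ [-3, -6, 9] and rank(T) ≤ 1.
Equivalently every frontal slice T[:,:,k] is c[k] times the rank-1 matrix [1, 1] ⊗ [1, -2, -1]. So T has rank 1 (it is nonzero).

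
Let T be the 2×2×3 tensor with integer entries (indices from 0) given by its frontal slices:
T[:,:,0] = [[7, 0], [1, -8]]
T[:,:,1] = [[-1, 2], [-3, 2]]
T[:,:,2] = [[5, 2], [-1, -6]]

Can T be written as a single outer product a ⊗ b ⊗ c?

The mode-3 unfolding of T (rows indexed by k, columns by (i,j) = (0,0), (0,1), (1,0), (1,1)) is [[7, 0, 1, -8], [-1, 2, -3, 2], [5, 2, -1, -6]].
There the 3×3 minor on rows k ∈ {0, 1, 2}, columns (i,j) ∈ {(0,0), (0,1), (1,0)} is det [[7, 0, 1], [-1, 2, -3], [5, 2, -1]] = 16 ≠ 0, so this unfolding has rank ≥ 3; CP rank is at least every unfolding rank, so rank(T) ≥ 3.
In particular rank(T) ≥ 3 > 1, so T is not rank-1.

No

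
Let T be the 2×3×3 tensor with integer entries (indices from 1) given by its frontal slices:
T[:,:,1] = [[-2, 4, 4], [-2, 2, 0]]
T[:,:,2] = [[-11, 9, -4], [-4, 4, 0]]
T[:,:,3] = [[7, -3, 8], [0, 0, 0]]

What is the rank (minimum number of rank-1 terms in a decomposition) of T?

3

Lower bound: in the mode-3 unfolding of T (rows indexed by k, columns by (i,j)) the 3×3 minor on rows k ∈ {1, 2, 3}, columns (i,j) ∈ {(1,1), (1,2), (2,1)} is det [[-2, 4, -2], [-11, 9, -4], [7, -3, 0]] = -28 ≠ 0, so that unfolding has rank ≥ 3 and hence rank(T) ≥ 3 (CP rank is at least every unfolding rank, though it can be larger).
Upper bound: T is a sum of 3 rank-1 terms, T = (1, 0) ⊗ (1, -1, 0) ⊗ (-2, 1, -1) + (1, 0) ⊗ (2, -1, 2) ⊗ (2, -2, 4) + (2, 1) ⊗ (1, -1, 0) ⊗ (-2, -4, 0) (one valid choice — decompositions are not unique — normalised so each a, b is primitive with positive first nonzero entry; check it by expanding all entries), so rank(T) ≤ 3.
These bounds meet, so rank(T) = 3.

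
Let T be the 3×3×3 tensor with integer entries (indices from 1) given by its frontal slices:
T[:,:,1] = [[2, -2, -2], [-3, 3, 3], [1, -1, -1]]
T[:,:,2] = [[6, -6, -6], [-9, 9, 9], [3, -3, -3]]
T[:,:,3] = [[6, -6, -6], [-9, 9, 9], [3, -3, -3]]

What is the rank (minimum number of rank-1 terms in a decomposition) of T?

1

Lower bound: T ≠ 0 (e.g. T[1,1,1] = 2), so rank(T) ≥ 1.
Upper bound: if T = a ⊗ b ⊗ c then every fibre of T is a multiple of the corresponding factor, so read the factors off the fibres through the nonzero entry T[1,1,1] = 2.
The mode-1 fibre T[:,1,1] = [2, -3, 1] gives a = [2, -3, 1] (primitive direction); the mode-2 fibre T[1,:,1] = [2, -2, -2] gives b = [1, -1, -1]; then c[k] = T[1,1,k] / (a[1]·b[1]) = [2, 6, 6] / 2 = [1, 3, 3].
Expanding [2, -3, 1] ⊗ [1, -1, -1] ⊗ [1, 3, 3] reproduces all 27 entries of T, so T = [2, -3, 1] ⊗ [1, -1, -1] ⊗ [1, 3, 3] and rank(T) ≤ 1.
These bounds meet, so rank(T) = 1.
Check entry T[2,1,1] = -3: (-3)·(1)·(1) = -3.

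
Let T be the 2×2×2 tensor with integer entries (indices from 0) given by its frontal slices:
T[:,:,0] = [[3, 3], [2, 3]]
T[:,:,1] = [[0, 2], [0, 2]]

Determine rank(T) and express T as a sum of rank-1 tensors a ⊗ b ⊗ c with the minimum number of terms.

Lower bound: the mode-2 unfolding of T (rows indexed by j, columns by (i,k) = (0,0), (0,1), (1,0), (1,1)) is [[3, 0, 2, 0], [3, 2, 3, 2]].
There the 2×2 minor on rows j ∈ {0, 1}, columns (i,k) ∈ {(0,0), (0,1)} is det [[3, 0], [3, 2]] = 6 ≠ 0, so this unfolding has rank ≥ 2; CP rank is at least every unfolding rank, so rank(T) ≥ 2. (Unfolding ranks only ever bound the CP rank from below — rank(T) can be strictly larger than all of them — so the matching upper bound has to come from an explicit 2-term decomposition.)
Upper bound — finding two terms. Write S_k = T[:,:,k] for the frontal slices: S₀ = [[3, 3], [2, 3]], S₁ = [[0, 2], [0, 2]].
If T = a₁ ⊗ b₁ ⊗ c₁ + a₂ ⊗ b₂ ⊗ c₂ then each S_k = c₁[k]·a₁b₁ᵀ + c₂[k]·a₂b₂ᵀ. S₀ and S₁ are linearly independent, so a₁b₁ᵀ and a₂b₂ᵀ must span the same plane of matrices: they are the rank-1 matrices of the form x·S₀ + y·S₁.
det(x·S₀ + y·S₁) is 3·x² + 2·xy = (3·x + 2·y)(x), vanishing at (x:y) = (2:-3) and (0:1).
M₁ = 2·S₀ − 3·S₁ = [[6, 0], [4, 0]] = 2·[3, 2][1, 0]ᵀ and M₂ = S₁ = [[0, 2], [0, 2]] = 2·[1, 1][0, 1]ᵀ, so take a₁ = [3, 2], b₁ = [1, 0], a₂ = [1, 1], b₂ = [0, 1].
Each slice is an integer combination of E₁ = a₁b₁ᵀ and E₂ = a₂b₂ᵀ: S₀ = E₁ + 3·E₂, S₁ = 2·E₂; reading off coefficients, c₁ = [1, 0] and c₂ = [3, 2].
Hence T = [3, 2] ⊗ [1, 0] ⊗ [1, 0] + [1, 1] ⊗ [0, 1] ⊗ [3, 2], so rank(T) ≤ 2.
These bounds meet, so rank(T) = 2.
Check entry T[0,1,1] = 2: (3)·(0)·(0) + (1)·(1)·(2) = 2.

rank(T) = 2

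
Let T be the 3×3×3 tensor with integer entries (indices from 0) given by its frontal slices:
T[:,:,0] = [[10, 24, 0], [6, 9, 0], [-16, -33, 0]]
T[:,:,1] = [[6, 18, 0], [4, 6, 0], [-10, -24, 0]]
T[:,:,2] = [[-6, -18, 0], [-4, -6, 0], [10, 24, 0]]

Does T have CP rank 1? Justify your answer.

No

The mode-1 unfolding of T (rows indexed by i, columns by (j,k) = (0,0), (0,1), (0,2), (1,0), (1,1), (1,2), (2,0), (2,1), (2,2)) is [[10, 6, -6, 24, 18, -18, 0, 0, 0], [6, 4, -4, 9, 6, -6, 0, 0, 0], [-16, -10, 10, -33, -24, 24, 0, 0, 0]].
There the 2×2 minor on rows i ∈ {0, 1}, columns (j,k) ∈ {(0,0), (0,1)} is det [[10, 6], [6, 4]] = 4 ≠ 0, so this unfolding has rank ≥ 2; CP rank is at least every unfolding rank, so rank(T) ≥ 2.
In particular rank(T) ≥ 2 > 1, so T is not rank-1.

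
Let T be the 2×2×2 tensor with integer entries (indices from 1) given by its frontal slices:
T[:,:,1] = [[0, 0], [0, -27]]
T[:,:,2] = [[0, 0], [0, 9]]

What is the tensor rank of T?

Lower bound: T ≠ 0 (e.g. T[2,2,1] = -27), so rank(T) ≥ 1.
Upper bound: the mode-1 fibre T[:,2,1] = [0, -27] gives a = (0, 1) (primitive direction); the mode-2 fibre T[2,:,1] = [0, -27] gives b = (0, 1); then c[k] = T[2,2,k] / (a[2]·b[2]) = [-27, 9] / 1 = (-27, 9).
Expanding (0, 1) ⊗ (0, 1) ⊗ (-27, 9) reproduces all 8 entries of T, so T = (0, 1) ⊗ (0, 1) ⊗ (-27, 9) and rank(T) ≤ 1.
These bounds meet, so rank(T) = 1.

1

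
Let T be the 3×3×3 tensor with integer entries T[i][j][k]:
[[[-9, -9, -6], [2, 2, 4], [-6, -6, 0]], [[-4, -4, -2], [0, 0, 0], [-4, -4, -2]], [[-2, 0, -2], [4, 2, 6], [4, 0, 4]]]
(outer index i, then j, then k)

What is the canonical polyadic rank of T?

3

Lower bound: the mode-2 unfolding of T (rows indexed by j, columns by (i,k) = (0,0), (0,1), (0,2), (1,0), (1,1), (1,2), (2,0), (2,1), (2,2)) is [[-9, -9, -6, -4, -4, -2, -2, 0, -2], [2, 2, 4, 0, 0, 0, 4, 2, 6], [-6, -6, 0, -4, -4, -2, 4, 0, 4]].
There the 3×3 minor on rows j ∈ {0, 1, 2}, columns (i,k) ∈ {(0,0), (0,2), (2,1)} is det [[-9, -6, 0], [2, 4, 2], [-6, 0, 0]] = 72 ≠ 0, so this unfolding has rank ≥ 3; CP rank is at least every unfolding rank, so rank(T) ≥ 3. (Unfolding ranks only ever bound the CP rank from below — rank(T) can be strictly larger than all of them — so the matching upper bound has to come from an explicit 3-term decomposition.)
Upper bound: T is a sum of 3 rank-1 terms, T = [0, 0, 1] ⊗ [1, -1, -2] ⊗ [0, 2, 2] + [1, 0, 2] ⊗ [1, -2, -2] ⊗ [-1, -1, -2] + [2, 1, 0] ⊗ [1, 0, 1] ⊗ [-4, -4, -2] (one valid choice — decompositions are not unique — normalised so each a, b is primitive with positive first nonzero entry; check it by expanding all entries), so rank(T) ≤ 3.
These bounds meet, so rank(T) = 3.
Check entry T[0,1,2] = 4: (0)·(-1)·(2) + (1)·(-2)·(-2) + (2)·(0)·(-2) = 4.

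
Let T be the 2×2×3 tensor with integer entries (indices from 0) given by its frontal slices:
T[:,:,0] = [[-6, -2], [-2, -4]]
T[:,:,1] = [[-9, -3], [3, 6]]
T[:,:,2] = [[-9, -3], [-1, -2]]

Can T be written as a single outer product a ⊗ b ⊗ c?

The mode-3 unfolding of T (rows indexed by k, columns by (i,j) = (0,0), (0,1), (1,0), (1,1)) is [[-6, -2, -2, -4], [-9, -3, 3, 6], [-9, -3, -1, -2]].
There the 2×2 minor on rows k ∈ {0, 1}, columns (i,j) ∈ {(0,0), (1,0)} is det [[-6, -2], [-9, 3]] = -36 ≠ 0, so this unfolding has rank ≥ 2; CP rank is at least every unfolding rank, so rank(T) ≥ 2.
In particular rank(T) ≥ 2 > 1, so T is not rank-1.

No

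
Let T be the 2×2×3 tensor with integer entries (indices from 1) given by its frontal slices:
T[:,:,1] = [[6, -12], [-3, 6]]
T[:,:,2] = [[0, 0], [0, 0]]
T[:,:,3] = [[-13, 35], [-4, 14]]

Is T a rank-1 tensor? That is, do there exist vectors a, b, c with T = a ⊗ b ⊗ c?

The mode-1 unfolding of T (rows indexed by i, columns by (j,k) = (1,1), (1,2), (1,3), (2,1), (2,2), (2,3)) is [[6, 0, -13, -12, 0, 35], [-3, 0, -4, 6, 0, 14]].
There the 2×2 minor on rows i ∈ {1, 2}, columns (j,k) ∈ {(1,1), (1,3)} is det [[6, -13], [-3, -4]] = -63 ≠ 0, so this unfolding has rank ≥ 2; CP rank is at least every unfolding rank, so rank(T) ≥ 2.
In particular rank(T) ≥ 2 > 1, so T is not rank-1.

No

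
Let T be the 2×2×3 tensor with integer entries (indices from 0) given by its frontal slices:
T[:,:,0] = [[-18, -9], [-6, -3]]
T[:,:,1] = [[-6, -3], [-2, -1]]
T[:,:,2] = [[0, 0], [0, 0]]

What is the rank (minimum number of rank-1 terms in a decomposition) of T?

Lower bound: T ≠ 0 (e.g. T[0,0,0] = -18), so rank(T) ≥ 1.
Upper bound: the mode-1 fibre T[:,0,0] = [-18, -6] gives a = [3, 1] (primitive direction); the mode-2 fibre T[0,:,0] = [-18, -9] gives b = [2, 1]; then c[k] = T[0,0,k] / (a[0]·b[0]) = [-18, -6, 0] / 6 = [-3, -1, 0].
Expanding [3, 1] (x) [2, 1] (x) [-3, -1, 0] reproduces all 12 entries of T, so T = [3, 1] (x) [2, 1] (x) [-3, -1, 0] and rank(T) ≤ 1.
These bounds meet, so rank(T) = 1.

1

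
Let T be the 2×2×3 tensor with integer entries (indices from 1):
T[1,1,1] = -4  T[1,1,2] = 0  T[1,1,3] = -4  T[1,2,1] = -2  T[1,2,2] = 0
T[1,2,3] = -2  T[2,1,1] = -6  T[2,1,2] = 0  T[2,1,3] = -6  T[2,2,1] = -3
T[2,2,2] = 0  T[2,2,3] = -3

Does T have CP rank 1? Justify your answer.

Yes

If T = a ⊗ b ⊗ c then every fibre of T is a multiple of the corresponding factor, so read the factors off the fibres through the nonzero entry T[1,1,1] = -4.
The mode-1 fibre T[:,1,1] = [-4, -6] gives a = [2, 3] (primitive direction); the mode-2 fibre T[1,:,1] = [-4, -2] gives b = [2, 1]; then c[k] = T[1,1,k] / (a[1]·b[1]) = [-4, 0, -4] / 4 = [-1, 0, -1].
Expanding [2, 3] ⊗ [2, 1] ⊗ [-1, 0, -1] reproduces all 12 entries of T, so T = [2, 3] ⊗ [2, 1] ⊗ [-1, 0, -1] and rank(T) ≤ 1.
Equivalently every frontal slice T[:,:,k] is c[k] times the rank-1 matrix [2, 3] ⊗ [2, 1]. So T has rank 1 (it is nonzero).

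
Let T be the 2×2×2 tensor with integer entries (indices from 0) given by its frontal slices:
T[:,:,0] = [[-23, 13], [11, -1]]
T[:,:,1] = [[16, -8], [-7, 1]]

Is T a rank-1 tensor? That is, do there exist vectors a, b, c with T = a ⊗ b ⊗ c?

The mode-2 unfolding of T (rows indexed by j, columns by (i,k) = (0,0), (0,1), (1,0), (1,1)) is [[-23, 16, 11, -7], [13, -8, -1, 1]].
There the 2×2 minor on rows j ∈ {0, 1}, columns (i,k) ∈ {(0,0), (0,1)} is det [[-23, 16], [13, -8]] = -24 ≠ 0, so this unfolding has rank ≥ 2; CP rank is at least every unfolding rank, so rank(T) ≥ 2.
In particular rank(T) ≥ 2 > 1, so T is not rank-1.

No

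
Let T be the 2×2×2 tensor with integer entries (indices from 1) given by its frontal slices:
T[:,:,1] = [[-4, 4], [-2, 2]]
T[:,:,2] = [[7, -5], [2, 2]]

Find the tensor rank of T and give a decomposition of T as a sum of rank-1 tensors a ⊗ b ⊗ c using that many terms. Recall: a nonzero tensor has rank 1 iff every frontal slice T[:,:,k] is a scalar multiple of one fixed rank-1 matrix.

rank(T) = 2

Lower bound: the mode-2 unfolding of T (rows indexed by j, columns by (i,k) = (1,1), (1,2), (2,1), (2,2)) is [[-4, 7, -2, 2], [4, -5, 2, 2]].
There the 2×2 minor on rows j ∈ {1, 2}, columns (i,k) ∈ {(1,1), (1,2)} is det [[-4, 7], [4, -5]] = -8 ≠ 0, so this unfolding has rank ≥ 2; CP rank is at least every unfolding rank, so rank(T) ≥ 2. (Unfolding ranks only ever bound the CP rank from below — rank(T) can be strictly larger than all of them — so the matching upper bound has to come from an explicit 2-term decomposition.)
Upper bound — finding two terms. Write S_k = T[:,:,k] for the frontal slices: S₁ = [[-4, 4], [-2, 2]], S₂ = [[7, -5], [2, 2]].
If T = a₁ ⊗ b₁ ⊗ c₁ + a₂ ⊗ b₂ ⊗ c₂ then each S_k = c₁[k]·a₁b₁ᵀ + c₂[k]·a₂b₂ᵀ. S₁ and S₂ are linearly independent, so a₁b₁ᵀ and a₂b₂ᵀ must span the same plane of matrices: they are the rank-1 matrices of the form x·S₁ + y·S₂.
det(x·S₁ + y·S₂) is −12·xy + 24·y² = (-12)·(x − 2·y)(y), vanishing at (x:y) = (2:1) and (1:0).
M₁ = 2·S₁ + S₂ = [[-1, 3], [-2, 6]] = −[1, 2][1, -3]ᵀ and M₂ = S₁ = [[-4, 4], [-2, 2]] = (-2)·[2, 1][1, -1]ᵀ, so take a₁ = [1, 2], b₁ = [1, -3], a₂ = [2, 1], b₂ = [1, -1].
Each slice is an integer combination of E₁ = a₁b₁ᵀ and E₂ = a₂b₂ᵀ: S₁ = −2·E₂, S₂ = −E₁ + 4·E₂; reading off coefficients, c₁ = [0, -1] and c₂ = [-2, 4].
Hence T = [1, 2] ⊗ [1, -3] ⊗ [0, -1] + [2, 1] ⊗ [1, -1] ⊗ [-2, 4], so rank(T) ≤ 2.
These bounds meet, so rank(T) = 2.
Check entry T[2,2,1] = 2: (2)·(-3)·(0) + (1)·(-1)·(-2) = 2.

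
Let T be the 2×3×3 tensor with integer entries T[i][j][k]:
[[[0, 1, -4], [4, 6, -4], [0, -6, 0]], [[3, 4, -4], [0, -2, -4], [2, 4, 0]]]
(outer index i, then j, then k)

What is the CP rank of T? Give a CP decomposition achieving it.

rank(T) = 3

Lower bound: the mode-2 unfolding of T (rows indexed by j, columns by (i,k) = (0,0), (0,1), (0,2), (1,0), (1,1), (1,2)) is [[0, 1, -4, 3, 4, -4], [4, 6, -4, 0, -2, -4], [0, -6, 0, 2, 4, 0]].
There the 3×3 minor on rows j ∈ {0, 1, 2}, columns (i,k) ∈ {(0,0), (0,1), (0,2)} is det [[0, 1, -4], [4, 6, -4], [0, -6, 0]] = 96 ≠ 0, so this unfolding has rank ≥ 3; CP rank is at least every unfolding rank, so rank(T) ≥ 3. (Flattening ranks never certify an upper bound on CP rank; for that we must actually write T with 3 rank-1 terms.)
Upper bound: T is a sum of 3 rank-1 terms, T = [1, -1] ⊗ [1, -2, 2] ⊗ [-1, -2, 0] + [1, 0] ⊗ [1, 0, -2] ⊗ [-1, 1, 0] + [1, 1] ⊗ [1, 1, 0] ⊗ [2, 2, -4] (one valid choice — decompositions are not unique — normalised so each a, b is primitive with positive first nonzero entry; check it by expanding all entries), so rank(T) ≤ 3.
These bounds meet, so rank(T) = 3.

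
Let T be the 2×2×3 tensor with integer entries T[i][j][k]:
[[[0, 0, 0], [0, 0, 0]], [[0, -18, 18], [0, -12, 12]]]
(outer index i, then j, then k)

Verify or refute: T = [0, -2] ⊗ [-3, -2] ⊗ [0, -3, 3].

Reconstruct entrywise from the claimed factors. For example, T[0,0,2] = 0 and Σₗ aₗ[0]bₗ[0]cₗ[2] = (0)·(-3)·(3) = 0; checking all 12 entries, every one matches. The claim holds.

Yes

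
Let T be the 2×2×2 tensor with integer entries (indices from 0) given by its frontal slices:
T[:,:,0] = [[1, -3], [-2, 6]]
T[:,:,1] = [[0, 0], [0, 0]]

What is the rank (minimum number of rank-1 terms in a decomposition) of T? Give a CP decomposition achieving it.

Lower bound: T ≠ 0 (e.g. T[0,0,0] = 1), so rank(T) ≥ 1.
Upper bound: if T = a (x) b (x) c then every fibre of T is a multiple of the corresponding factor, so read the factors off the fibres through the nonzero entry T[0,0,0] = 1.
The mode-1 fibre T[:,0,0] = [1, -2] gives a = [1, -2] (primitive direction); the mode-2 fibre T[0,:,0] = [1, -3] gives b = [1, -3]; then c[k] = T[0,0,k] / (a[0]·b[0]) = [1, 0] / 1 = [1, 0].
Expanding [1, -2] (x) [1, -3] (x) [1, 0] reproduces all 8 entries of T, so T = [1, -2] (x) [1, -3] (x) [1, 0] and rank(T) ≤ 1.
These bounds meet, so rank(T) = 1.
Check entry T[0,0,1] = 0: (1)·(1)·(0) = 0.

rank(T) = 1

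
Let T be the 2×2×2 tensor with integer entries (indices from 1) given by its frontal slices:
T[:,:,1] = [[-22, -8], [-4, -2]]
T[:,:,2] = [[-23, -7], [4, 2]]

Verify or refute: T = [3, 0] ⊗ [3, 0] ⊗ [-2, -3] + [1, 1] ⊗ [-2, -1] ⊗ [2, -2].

Reconstruct entry (1,2,1) from the claimed factors: Σₗ aₗ[1]bₗ[2]cₗ[1] = (3)·(0)·(-2) + (1)·(-1)·(2) = -2, but T[1,2,1] = -8. The claim is false.

No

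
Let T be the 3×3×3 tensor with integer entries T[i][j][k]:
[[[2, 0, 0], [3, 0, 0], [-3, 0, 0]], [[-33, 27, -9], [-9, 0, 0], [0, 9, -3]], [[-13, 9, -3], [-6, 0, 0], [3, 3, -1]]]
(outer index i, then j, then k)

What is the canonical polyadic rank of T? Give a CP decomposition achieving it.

Lower bound: the mode-3 unfolding of T (rows indexed by k, columns by (i,j) = (0,0), (0,1), (0,2), (1,0), (1,1), (1,2), (2,0), (2,1), (2,2)) is [[2, 3, -3, -33, -9, 0, -13, -6, 3], [0, 0, 0, 27, 0, 9, 9, 0, 3], [0, 0, 0, -9, 0, -3, -3, 0, -1]].
There the 2×2 minor on rows k ∈ {0, 1}, columns (i,j) ∈ {(0,0), (1,0)} is det [[2, -33], [0, 27]] = 54 ≠ 0, so this unfolding has rank ≥ 2; CP rank is at least every unfolding rank, so rank(T) ≥ 2. (This is only a lower bound: in general the CP rank may exceed every unfolding rank, so we still need to exhibit 2 rank-1 terms summing to T.)
Upper bound — finding two terms. Write S_k = T[:,:,k] for the frontal slices: S₀ = [[2, 3, -3], [-33, -9, 0], [-13, -6, 3]], S₁ = [[0, 0, 0], [27, 0, 9], [9, 0, 3]], S₂ = [[0, 0, 0], [-9, 0, -3], [-3, 0, -1]].
If T = a₁ ⊗ b₁ ⊗ c₁ + a₂ ⊗ b₂ ⊗ c₂ then each S_k = c₁[k]·a₁b₁ᵀ + c₂[k]·a₂b₂ᵀ. S₀ and S₁ are linearly independent, so a₁b₁ᵀ and a₂b₂ᵀ must span the same plane of matrices: they are the rank-1 matrices of the form x·S₀ + y·S₁.
The 2×2 minor of x·S₀ + y·S₁ on rows {0,1}, columns {0,1} is 81·x² − 81·xy = 81·(x − y)(x), vanishing at (x:y) = (1:1) and (0:1).
M₁ = S₀ + S₁ = [[2, 3, -3], [-6, -9, 9], [-4, -6, 6]] = [1, -3, -2][2, 3, -3]ᵀ and M₂ = S₁ = [[0, 0, 0], [27, 0, 9], [9, 0, 3]] = 3·[0, 3, 1][3, 0, 1]ᵀ, so take a₁ = [1, -3, -2], b₁ = [2, 3, -3], a₂ = [0, 3, 1], b₂ = [3, 0, 1].
Each slice is an integer combination of E₁ = a₁b₁ᵀ and E₂ = a₂b₂ᵀ: S₀ = E₁ − 3·E₂, S₁ = 3·E₂, S₂ = −E₂; reading off coefficients, c₁ = [1, 0, 0] and c₂ = [-3, 3, -1].
Hence T = [1, -3, -2] ⊗ [2, 3, -3] ⊗ [1, 0, 0] + [0, 3, 1] ⊗ [3, 0, 1] ⊗ [-3, 3, -1], so rank(T) ≤ 2.
These bounds meet, so rank(T) = 2.

rank(T) = 2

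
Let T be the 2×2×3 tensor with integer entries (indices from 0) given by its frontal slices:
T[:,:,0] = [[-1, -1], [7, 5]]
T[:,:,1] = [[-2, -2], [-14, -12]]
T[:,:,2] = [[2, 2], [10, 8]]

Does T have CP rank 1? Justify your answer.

The mode-3 unfolding of T (rows indexed by k, columns by (i,j) = (0,0), (0,1), (1,0), (1,1)) is [[-1, -1, 7, 5], [-2, -2, -14, -12], [2, 2, 10, 8]].
There the 3×3 minor on rows k ∈ {0, 1, 2}, columns (i,j) ∈ {(0,0), (1,0), (1,1)} is det [[-1, 7, 5], [-2, -14, -12], [2, 10, 8]] = -24 ≠ 0, so this unfolding has rank ≥ 3; CP rank is at least every unfolding rank, so rank(T) ≥ 3.
In particular rank(T) ≥ 3 > 1, so T is not rank-1.

No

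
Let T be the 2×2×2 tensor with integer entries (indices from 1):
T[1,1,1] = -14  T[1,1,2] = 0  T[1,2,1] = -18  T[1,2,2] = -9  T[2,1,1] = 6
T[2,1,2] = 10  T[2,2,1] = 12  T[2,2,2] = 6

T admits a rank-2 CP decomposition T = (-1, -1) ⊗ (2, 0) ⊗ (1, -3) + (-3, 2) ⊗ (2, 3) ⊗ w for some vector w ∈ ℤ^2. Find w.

w = (2, 1)

Subtract the known terms from T to get the rank-1 residual R = (-3, 2) ⊗ (2, 3) ⊗ w, so R[i,j,k] = a[i]·b[j]·w[k]. Pick indices with nonzero a[1]·b[1] = (-3)·(2) = -6. Only the fibre through (1,1,·) is needed: R[1,1,:] = T[1,1,:] − Σₗ aₗ[1]bₗ[1]cₗ = [-14, 0] − (-1)·(2)·(1, -3) = [-12, -6]. Then w[k] = R[1,1,k] / -6 for each k, giving w = [-12, -6] / -6 = (2, 1).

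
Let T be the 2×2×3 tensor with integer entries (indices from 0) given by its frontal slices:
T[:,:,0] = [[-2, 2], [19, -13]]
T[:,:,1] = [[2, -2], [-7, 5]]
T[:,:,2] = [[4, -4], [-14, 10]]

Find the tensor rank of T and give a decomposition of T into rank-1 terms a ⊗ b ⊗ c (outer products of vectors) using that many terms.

rank(T) = 2

Lower bound: the mode-1 unfolding of T (rows indexed by i, columns by (j,k) = (0,0), (0,1), (0,2), (1,0), (1,1), (1,2)) is [[-2, 2, 4, 2, -2, -4], [19, -7, -14, -13, 5, 10]].
There the 2×2 minor on rows i ∈ {0, 1}, columns (j,k) ∈ {(0,0), (0,1)} is det [[-2, 2], [19, -7]] = -24 ≠ 0, so this unfolding has rank ≥ 2; CP rank is at least every unfolding rank, so rank(T) ≥ 2. (Unfolding ranks only ever bound the CP rank from below — rank(T) can be strictly larger than all of them — so the matching upper bound has to come from an explicit 2-term decomposition.)
Upper bound — finding two terms. Write S_k = T[:,:,k] for the frontal slices: S₀ = [[-2, 2], [19, -13]], S₁ = [[2, -2], [-7, 5]], S₂ = [[4, -4], [-14, 10]].
If T = a₁ ⊗ b₁ ⊗ c₁ + a₂ ⊗ b₂ ⊗ c₂ then each S_k = c₁[k]·a₁b₁ᵀ + c₂[k]·a₂b₂ᵀ. S₀ and S₁ are linearly independent, so a₁b₁ᵀ and a₂b₂ᵀ must span the same plane of matrices: they are the rank-1 matrices of the form x·S₀ + y·S₁.
det(x·S₀ + y·S₁) is −12·x² + 16·xy − 4·y² = (-4)·(3·x − y)(x − y), vanishing at (x:y) = (1:3) and (1:1).
M₁ = S₀ + 3·S₁ = [[4, -4], [-2, 2]] = 2·[2, -1][1, -1]ᵀ and M₂ = S₀ + S₁ = [[0, 0], [12, -8]] = 4·[0, 1][3, -2]ᵀ, so take a₁ = [2, -1], b₁ = [1, -1], a₂ = [0, 1], b₂ = [3, -2].
Each slice is an integer combination of E₁ = a₁b₁ᵀ and E₂ = a₂b₂ᵀ: S₀ = −E₁ + 6·E₂, S₁ = E₁ − 2·E₂, S₂ = 2·E₁ − 4·E₂; reading off coefficients, c₁ = [-1, 1, 2] and c₂ = [6, -2, -4].
Hence T = [2, -1] ⊗ [1, -1] ⊗ [-1, 1, 2] + [0, 1] ⊗ [3, -2] ⊗ [6, -2, -4], so rank(T) ≤ 2.
These bounds meet, so rank(T) = 2.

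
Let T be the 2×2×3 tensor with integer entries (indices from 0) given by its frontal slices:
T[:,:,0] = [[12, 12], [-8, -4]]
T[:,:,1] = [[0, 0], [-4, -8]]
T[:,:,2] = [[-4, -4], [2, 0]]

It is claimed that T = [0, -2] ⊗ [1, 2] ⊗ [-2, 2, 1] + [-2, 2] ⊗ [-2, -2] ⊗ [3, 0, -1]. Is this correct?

Yes

Reconstruct entrywise from the claimed factors. For example, T[0,1,2] = -4 and Σₗ aₗ[0]bₗ[1]cₗ[2] = (0)·(2)·(1) + (-2)·(-2)·(-1) = -4; checking all 12 entries, every one matches. The claim holds.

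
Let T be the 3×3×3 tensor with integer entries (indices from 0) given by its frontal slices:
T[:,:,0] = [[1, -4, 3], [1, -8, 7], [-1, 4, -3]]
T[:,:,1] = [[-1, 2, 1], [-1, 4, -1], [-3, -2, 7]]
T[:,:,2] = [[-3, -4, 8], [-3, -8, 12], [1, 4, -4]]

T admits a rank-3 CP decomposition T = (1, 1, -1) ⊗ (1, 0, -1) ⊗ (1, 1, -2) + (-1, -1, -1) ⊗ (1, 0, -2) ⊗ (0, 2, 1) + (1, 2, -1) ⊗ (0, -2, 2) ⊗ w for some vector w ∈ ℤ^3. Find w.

Subtract the known terms from T to get the rank-1 residual R = (1, 2, -1) ⊗ (0, -2, 2) ⊗ w, so R[i,j,k] = a[i]·b[j]·w[k]. Pick indices with nonzero a[0]·b[1] = (1)·(-2) = -2. Only the fibre through (0,1,·) is needed: R[0,1,:] = T[0,1,:] − Σₗ aₗ[0]bₗ[1]cₗ = [-4, 2, -4] − (1)·(0)·(1, 1, -2) − (-1)·(0)·(0, 2, 1) = [-4, 2, -4]. Then w[k] = R[0,1,k] / -2 for each k, giving w = [-4, 2, -4] / -2 = (2, -1, 2).

w = (2, -1, 2)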